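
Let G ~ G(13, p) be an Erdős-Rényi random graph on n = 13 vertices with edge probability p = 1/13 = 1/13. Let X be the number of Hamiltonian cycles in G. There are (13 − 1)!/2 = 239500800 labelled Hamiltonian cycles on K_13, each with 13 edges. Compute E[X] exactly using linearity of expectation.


K_13 has (13 − 1)!/2 = 239500800 labelled Hamiltonian cycles.
For each such Hamiltonian cycle H, let X_H = 1 if all 13 edges of H are present in G. Then P[X_H = 1] = p^{13} = (1/13)^{13} = 1/302875106592253.
By linearity: E[X] = Σ_H E[X_H] = 239500800 · p^{13} = 239500800 · 1/302875106592253 = 239500800/302875106592253.
Numerically: E[X] ≈ 7.9076e-07.

E[X] = 239500800 · (1/13)^{13} = 239500800/302875106592253 ≈ 7.9076e-07.


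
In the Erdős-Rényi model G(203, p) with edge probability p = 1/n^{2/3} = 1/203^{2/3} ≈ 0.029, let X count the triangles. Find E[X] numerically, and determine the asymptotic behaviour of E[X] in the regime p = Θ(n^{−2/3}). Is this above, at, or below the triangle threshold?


Number of potential triangles: C(203, 3) = 1373701.
Each occurs with probability p³ ≈ (0.029)³ ≈ 2.42665e-05.
By linearity: E[X] = C(203, 3)·p³ ≈ 1373701 · 2.42665e-05 ≈ 33.335.
Since α = 2/3 < 1, p = c/n^{2/3} ≫ 1/n is above the triangle threshold p ~ 1/n. Asymptotically E[X] ~ (c³/6)·n^{3(1−α)} = (1³/6)·n^{1} → ∞; triangles are abundant w.h.p.

E[X] ≈ 33.335; in regime p = Θ(1/n^{2/3}) E[X] diverges (above the triangle threshold p ~ 1/n).


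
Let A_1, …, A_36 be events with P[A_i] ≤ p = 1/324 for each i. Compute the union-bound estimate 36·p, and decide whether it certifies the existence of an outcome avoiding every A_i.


Union bound: P[∪_{i=1}^{36} A_i] ≤ Σ_i P[A_i] ≤ 36·p = 36·(1/324) = 1/9.
Numerically: 1/9 ≈ 0.1111.
Is 1/9 < 1? YES.
Since P[∪ A_i] ≤ 1/9 < 1, the complement has P[∩ A_i^c] ≥ 1 − 1/9 = 8/9 > 0, so some outcome avoids every A_i.

36·p = 1/9 ≈ 0.1111; existence CERTIFIED by the union bound.


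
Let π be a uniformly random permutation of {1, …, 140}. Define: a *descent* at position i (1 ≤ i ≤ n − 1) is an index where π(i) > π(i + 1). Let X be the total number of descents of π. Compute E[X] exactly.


Write X = Σ X_I over i = 1, …, 139, with X_I the indicator of one descent.
There are 139 indicators.
For each fixed i, the pair (π(i), π(i+1)) is a uniformly random ordered pair of distinct values from {1, …, 140}; by symmetry P[π(i) > π(i+1)] = 1/2.
By linearity: E[X] = 139 · (1/2) = (140 − 1) · (1/2) = 139/2 ≈ 69.500000.

E[X] = 139/2 = 69.500000.


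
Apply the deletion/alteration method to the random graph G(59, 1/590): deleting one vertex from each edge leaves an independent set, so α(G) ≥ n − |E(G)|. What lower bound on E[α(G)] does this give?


E[|E(G)|] = C(59, 2)·p = 1711 · (1/590) = 29/10.
E[α(G)] ≥ n − E[|E(G)|] = 59 − 29/10 = 561/10.
Numerically: ≈ 56.10000.
(This is only a lower bound; the true E[α(G)] may be larger.)

E[α(G)] ≥ 561/10 ≈ 56.10000.


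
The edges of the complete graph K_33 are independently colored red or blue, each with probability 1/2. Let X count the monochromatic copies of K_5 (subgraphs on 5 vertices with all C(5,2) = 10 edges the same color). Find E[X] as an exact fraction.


Let X = Σ_S X_S over the C(33, 5) = 237336 subsets S of size 5, where X_S = 1 if the K_5 on S is monochromatic.
For a fixed S, the K_5 on S has C(5, 2) = 10 edges. P[all 10 edges red] = (1/2)^10, and likewise for blue, so P[monochromatic] = 2·(1/2)^10 = 2^{1 − 10} = 1/512.
Summing: E[X] = C(33, 5) · 2^{1 − 10} = 237336 · 1/512 = 29667/64.
Numerically: E[X] ≈ 463.54688.

E[X] = C(33,5)·2^(1−C(5,2)) = 29667/64 ≈ 463.54688.


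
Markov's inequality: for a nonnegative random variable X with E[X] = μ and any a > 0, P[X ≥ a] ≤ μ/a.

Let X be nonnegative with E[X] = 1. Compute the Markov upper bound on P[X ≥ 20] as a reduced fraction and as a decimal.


μ = E[X] = 1, a = 20.
Markov: P[X ≥ 20] ≤ μ/a = (1)/20 = 1/20.
Numerically: ≈ 0.050.
(Since a = 20 > μ = 1.000, the bound 1/20 is < 1 and informative.)

P[X ≥ 20] ≤ 1/20 ≈ 0.050.


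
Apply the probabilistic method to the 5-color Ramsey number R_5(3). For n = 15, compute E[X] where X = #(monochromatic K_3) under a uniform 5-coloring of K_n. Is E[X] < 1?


E[X] = C(15, 3) · 5^{1 − 3} = 455 · 5^{−2} = 455/25.
As a reduced fraction: E[X] = 91/5 ≈ 18.200.
Is E[X] < 1? NO.
Since E[X] ≥ 1, the first-moment bound is inconclusive at n = 15; it does NOT by itself certify R_5(3) > 15.

E[X] = 91/5 ≈ 18.200; E[X] ≥ 1; first-moment method inconclusive here.


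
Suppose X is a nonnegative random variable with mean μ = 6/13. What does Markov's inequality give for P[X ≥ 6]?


μ = E[X] = 6/13, a = 6.
Markov: P[X ≥ 6] ≤ μ/a = (6/13)/6 = 1/13.
Numerically: ≈ 0.077.
(Since a = 6 > μ = 0.462, the bound 1/13 is < 1 and informative.)

P[X ≥ 6] ≤ 1/13 ≈ 0.077.


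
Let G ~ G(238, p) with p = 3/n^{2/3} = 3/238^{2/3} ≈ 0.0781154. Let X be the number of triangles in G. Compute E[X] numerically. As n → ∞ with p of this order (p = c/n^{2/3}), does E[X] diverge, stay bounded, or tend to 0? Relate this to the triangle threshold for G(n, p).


Number of potential triangles: C(238, 3) = 2218636.
Each occurs with probability p³ ≈ (0.0781154)³ ≈ 4.76661253e-04.
By linearity: E[X] = C(238, 3)·p³ ≈ 2218636 · 4.76661253e-04 ≈ 1057.537815.
Since α = 2/3 < 1, p = c/n^{2/3} ≫ 1/n is above the triangle threshold p ~ 1/n. Asymptotically E[X] ~ (c³/6)·n^{3(1−α)} = (3³/6)·n^{1} → ∞; triangles are abundant w.h.p.

E[X] ≈ 1057.537815; in regime p = Θ(1/n^{2/3}) E[X] diverges (above the triangle threshold p ~ 1/n).


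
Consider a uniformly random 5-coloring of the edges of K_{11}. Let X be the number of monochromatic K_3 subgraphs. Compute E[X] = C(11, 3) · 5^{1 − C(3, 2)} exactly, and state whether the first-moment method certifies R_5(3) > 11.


E[X] = C(11, 3) · 5^{1 − 3} = 165 · 5^{−2} = 165/25.
As a reduced fraction: E[X] = 33/5 ≈ 6.600000.
Is E[X] < 1? NO.
Since E[X] ≥ 1, the first-moment bound is inconclusive at n = 11; it does NOT by itself certify R_5(3) > 11.

E[X] = 33/5 ≈ 6.600000; E[X] ≥ 1; first-moment method inconclusive here.


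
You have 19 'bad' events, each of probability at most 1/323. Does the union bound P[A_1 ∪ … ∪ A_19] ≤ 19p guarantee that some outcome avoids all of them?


Union bound: P[∪_{i=1}^{19} A_i] ≤ Σ_i P[A_i] ≤ 19·p = 19·(1/323) = 1/17.
Numerically: 1/17 ≈ 0.05882.
Is 1/17 < 1? YES.
Since P[∪ A_i] ≤ 1/17 < 1, the complement has P[∩ A_i^c] ≥ 1 − 1/17 = 16/17 > 0, so some outcome avoids every A_i.

19·p = 1/17 ≈ 0.05882; existence CERTIFIED by the union bound.


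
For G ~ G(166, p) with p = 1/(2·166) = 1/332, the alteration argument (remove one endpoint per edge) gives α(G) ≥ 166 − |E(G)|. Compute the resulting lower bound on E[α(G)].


E[|E(G)|] = C(166, 2)·p = 13695 · (1/332) = 165/4.
E[α(G)] ≥ n − E[|E(G)|] = 166 − 165/4 = 499/4.
Numerically: ≈ 124.75000.
(This is only a lower bound; the true E[α(G)] may be larger.)

E[α(G)] ≥ 499/4 ≈ 124.75000.


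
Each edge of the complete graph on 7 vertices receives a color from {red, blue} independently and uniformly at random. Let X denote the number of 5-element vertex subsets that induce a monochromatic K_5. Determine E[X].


Let X = Σ_S X_S over the C(7, 5) = 21 subsets S of size 5, where X_S = 1 if the K_5 on S is monochromatic.
For a fixed S, the K_5 on S has C(5, 2) = 10 edges. P[all 10 edges red] = (1/2)^10, and likewise for blue, so P[monochromatic] = 2·(1/2)^10 = 2^{1 − 10} = 1/512.
By linearity: E[X] = C(7, 5) · 2^{1 − 10} = 21 · 1/512 = 21/512.
Numerically: E[X] ≈ 0.041.

E[X] = C(7,5)·2^(1−C(5,2)) = 21/512 ≈ 0.041.


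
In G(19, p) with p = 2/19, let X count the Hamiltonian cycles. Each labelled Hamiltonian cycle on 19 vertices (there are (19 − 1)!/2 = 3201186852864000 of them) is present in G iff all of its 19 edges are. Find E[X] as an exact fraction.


K_19 has (19 − 1)!/2 = 3201186852864000 labelled Hamiltonian cycles.
For each such Hamiltonian cycle H, let X_H = 1 if all 19 edges of H are present in G. Then P[X_H = 1] = p^{19} = (2/19)^{19} = 524288/1978419655660313589123979.
By linearity of expectation: E[X] = Σ_H E[X_H] = 3201186852864000 · p^{19} = 3201186852864000 · 524288/1978419655660313589123979 = 1678343852714360832000/1978419655660313589123979.
Numerically: E[X] ≈ 0.0008483.

E[X] = 3201186852864000 · (2/19)^{19} = 1678343852714360832000/1978419655660313589123979 ≈ 0.0008483.


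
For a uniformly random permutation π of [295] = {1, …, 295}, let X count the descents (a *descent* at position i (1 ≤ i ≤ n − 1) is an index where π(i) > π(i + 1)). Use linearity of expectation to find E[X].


Write X = Σ X_I over i = 1, …, 294, with X_I the indicator of one descent.
There are 294 indicators.
For each fixed i, the pair (π(i), π(i+1)) is a uniformly random ordered pair of distinct values from {1, …, 295}; by symmetry P[π(i) > π(i+1)] = 1/2.
By linearity: E[X] = 294 · (1/2) = (295 − 1) · (1/2) = 147 ≈ 147.00000.

E[X] = 147 = 147.00000.


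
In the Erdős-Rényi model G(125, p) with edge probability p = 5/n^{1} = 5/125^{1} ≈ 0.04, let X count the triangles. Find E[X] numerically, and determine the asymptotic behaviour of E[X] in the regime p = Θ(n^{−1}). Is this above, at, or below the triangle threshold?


Number of potential triangles: C(125, 3) = 317750.
Each occurs with probability p³ ≈ (0.04)³ ≈ 6.400000e-05.
By linearity: E[X] = C(125, 3)·p³ ≈ 317750 · 6.400000e-05 ≈ 20.3360.
Here α = 1, so p = 5/n is exactly at the triangle threshold p ~ 1/n. Asymptotically E[X] → c³/6 = 5³/6 = 125/6 ≈ 20.8333, a bounded constant. In this regime the triangle count is asymptotically Poisson(c³/6).

E[X] ≈ 20.3360; in regime p = Θ(1/n^{1}) E[X] stays bounded (at the triangle threshold p ~ 1/n).


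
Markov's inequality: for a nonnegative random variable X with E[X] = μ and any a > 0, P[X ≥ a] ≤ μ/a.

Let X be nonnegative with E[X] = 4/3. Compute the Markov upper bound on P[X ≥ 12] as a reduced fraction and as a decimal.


μ = E[X] = 4/3, a = 12.
Markov: P[X ≥ 12] ≤ μ/a = (4/3)/12 = 1/9.
Numerically: ≈ 0.11111.
(Since a = 12 > μ = 1.33333, the bound 1/9 is < 1 and informative.)

P[X ≥ 12] ≤ 1/9 ≈ 0.11111.


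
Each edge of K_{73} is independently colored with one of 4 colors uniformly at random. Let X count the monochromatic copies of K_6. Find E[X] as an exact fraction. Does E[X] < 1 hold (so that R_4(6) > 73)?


E[X] = C(73, 6) · 4^{1 − 15} = 170230452 · 4^{−14} = 170230452/268435456.
As a reduced fraction: E[X] = 42557613/67108864 ≈ 0.63416.
Is E[X] < 1? YES.
Since E[X] < 1, there exists a 4-coloring of K_{73} with no monochromatic K_6; hence R_4(6) > 73.

E[X] = 42557613/67108864 ≈ 0.63416; E[X] < 1, so R_4(6) > 73.


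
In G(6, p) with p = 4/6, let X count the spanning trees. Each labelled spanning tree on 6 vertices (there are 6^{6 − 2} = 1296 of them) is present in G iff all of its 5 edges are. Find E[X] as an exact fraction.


K_6 has 6^{6 − 2} = 1296 labelled spanning trees.
For each such spanning tree H, let X_H = 1 if all 5 edges of H are present in G. Then P[X_H = 1] = p^{5} = (2/3)^{5} = 32/243.
By linearity of expectation: E[X] = Σ_H E[X_H] = 1296 · p^{5} = 1296 · 32/243 = 512/3.
Numerically: E[X] ≈ 170.667.

E[X] = 1296 · (2/3)^{5} = 512/3 ≈ 170.667.


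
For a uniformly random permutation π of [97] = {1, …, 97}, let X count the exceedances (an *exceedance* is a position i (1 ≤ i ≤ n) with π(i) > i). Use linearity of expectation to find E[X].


Write X = Σ_{i=1}^{97} X_i, where X_i = 1_{π(i) > i}.
For each fixed i, π(i) is uniform over {1, …, 97} (marginal of a uniform permutation), so P[π(i) > i] = (n − i)/n. Summing: Σ_{i=1}^{97} (n − i)/n = (0 + 1 + … + 96)/97 = 97(97 − 1)/(2·97) = (97 − 1)/2.
Hence E[X] = Σ_{i=1}^{97} (97 − i)/97 = 48 ≈ 48.000.

E[X] = 48 = 48.000.


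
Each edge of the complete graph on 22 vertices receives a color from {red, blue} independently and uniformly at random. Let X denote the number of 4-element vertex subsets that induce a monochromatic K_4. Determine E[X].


Let X = Σ_S X_S over the C(22, 4) = 7315 subsets S of size 4, where X_S = 1 if the K_4 on S is monochromatic.
For a fixed S, the K_4 on S has C(4, 2) = 6 edges. P[all 6 edges red] = (1/2)^6, and likewise for blue, so P[monochromatic] = 2·(1/2)^6 = 2^{1 − 6} = 1/32.
By linearity of expectation: E[X] = C(22, 4) · 2^{1 − 6} = 7315 · 1/32 = 7315/32.
Numerically: E[X] ≈ 228.593750.

E[X] = C(22,4)·2^(1−C(4,2)) = 7315/32 ≈ 228.593750.


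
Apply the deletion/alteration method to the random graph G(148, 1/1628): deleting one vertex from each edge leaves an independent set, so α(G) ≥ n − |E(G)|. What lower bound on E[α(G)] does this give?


E[|E(G)|] = C(148, 2)·p = 10878 · (1/1628) = 147/22.
E[α(G)] ≥ n − E[|E(G)|] = 148 − 147/22 = 3109/22.
Numerically: ≈ 141.318182.
(This is only a lower bound; the true E[α(G)] may be larger.)

E[α(G)] ≥ 3109/22 ≈ 141.318182.


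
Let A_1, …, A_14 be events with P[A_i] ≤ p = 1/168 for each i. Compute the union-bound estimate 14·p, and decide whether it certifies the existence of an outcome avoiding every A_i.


Union bound: P[∪_{i=1}^{14} A_i] ≤ Σ_i P[A_i] ≤ 14·p = 14·(1/168) = 1/12.
Numerically: 1/12 ≈ 0.0833333.
Is 1/12 < 1? YES.
Since P[∪ A_i] ≤ 1/12 < 1, the complement has P[∩ A_i^c] ≥ 1 − 1/12 = 11/12 > 0, so some outcome avoids every A_i.

14·p = 1/12 ≈ 0.0833333; existence CERTIFIED by the union bound.


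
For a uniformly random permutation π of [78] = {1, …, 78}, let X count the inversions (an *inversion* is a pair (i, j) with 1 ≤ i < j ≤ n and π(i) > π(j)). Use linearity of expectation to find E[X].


Write X = Σ X_I over the C(78, 2) = 3003 pairs i < j, with X_I the indicator of one inversion.
There are 3003 indicators.
For each fixed pair i < j, the values π(i) and π(j) are two distinct elements of {1, …, 78} in uniformly random order; by symmetry P[π(i) > π(j)] = 1/2.
By linearity: E[X] = 3003 · (1/2) = C(78, 2) · (1/2) = 3003/2 = 3003/2 ≈ 1501.5000.

E[X] = 3003/2 = 1501.5000.


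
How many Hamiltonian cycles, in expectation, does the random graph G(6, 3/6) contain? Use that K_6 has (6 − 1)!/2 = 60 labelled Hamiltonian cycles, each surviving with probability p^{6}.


K_6 has (6 − 1)!/2 = 60 labelled Hamiltonian cycles.
For each such Hamiltonian cycle H, let X_H = 1 if all 6 edges of H are present in G. Then P[X_H = 1] = p^{6} = (1/2)^{6} = 1/64.
By linearity: E[X] = Σ_H E[X_H] = 60 · p^{6} = 60 · 1/64 = 15/16.
Numerically: E[X] ≈ 0.9375.

E[X] = 60 · (1/2)^{6} = 15/16 ≈ 0.9375.


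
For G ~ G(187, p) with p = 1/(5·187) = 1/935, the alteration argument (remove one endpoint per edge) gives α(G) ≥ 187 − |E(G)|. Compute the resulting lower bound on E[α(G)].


E[|E(G)|] = C(187, 2)·p = 17391 · (1/935) = 93/5.
E[α(G)] ≥ n − E[|E(G)|] = 187 − 93/5 = 842/5.
Numerically: ≈ 168.400000.
(This is only a lower bound; the true E[α(G)] may be larger.)

E[α(G)] ≥ 842/5 ≈ 168.400000.


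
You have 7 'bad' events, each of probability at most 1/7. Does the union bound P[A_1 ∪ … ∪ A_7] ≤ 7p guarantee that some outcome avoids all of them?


Union bound: P[∪_{i=1}^{7} A_i] ≤ Σ_i P[A_i] ≤ 7·p = 7·(1/7) = 1.
Numerically: 1 ≈ 1.0000.
Is 1 < 1? NO.
Since the bound 1 is ≥ 1, the union bound is uninformative here; it does NOT by itself certify existence.

7·p = 1 ≈ 1.0000; existence NOT certified by the union bound.


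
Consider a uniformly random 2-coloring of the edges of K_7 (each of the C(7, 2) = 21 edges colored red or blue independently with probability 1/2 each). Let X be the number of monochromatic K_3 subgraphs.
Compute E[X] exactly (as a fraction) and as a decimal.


Let X = Σ_S X_S over the C(7, 3) = 35 subsets S of size 3, where X_S = 1 if the K_3 on S is monochromatic.
For a fixed S, the K_3 on S has C(3, 2) = 3 edges. P[all 3 edges red] = (1/2)^3, and likewise for blue, so P[monochromatic] = 2·(1/2)^3 = 2^{1 − 3} = 1/4.
By linearity: E[X] = C(7, 3) · 2^{1 − 3} = 35 · 1/4 = 35/4.
Numerically: E[X] ≈ 8.750000.

E[X] = C(7,3)·2^(1−C(3,2)) = 35/4 ≈ 8.750000.


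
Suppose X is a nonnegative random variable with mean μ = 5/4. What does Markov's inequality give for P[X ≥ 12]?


μ = E[X] = 5/4, a = 12.
Markov: P[X ≥ 12] ≤ μ/a = (5/4)/12 = 5/48.
Numerically: ≈ 0.104.
(Since a = 12 > μ = 1.250, the bound 5/48 is < 1 and informative.)

P[X ≥ 12] ≤ 5/48 ≈ 0.104.


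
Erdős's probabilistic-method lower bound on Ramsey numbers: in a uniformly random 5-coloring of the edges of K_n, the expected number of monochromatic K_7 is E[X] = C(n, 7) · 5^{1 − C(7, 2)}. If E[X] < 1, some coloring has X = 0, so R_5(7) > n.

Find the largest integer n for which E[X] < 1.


We need C(n, 7) · 5^{1 − 21} < 1, i.e. C(n, 7) < 5^{21 − 1} = 95367431640625.
Check values of n near the boundary:
  n = 337: C(337, 7) = 91989916924632; 91989916924632 < 95367431640625? YES
  n = 338: C(338, 7) = 93935323022736; 93935323022736 < 95367431640625? YES
  n = 339: C(339, 7) = 95915887062372; 95915887062372 < 95367431640625? NO
The largest n with C(n, 7) < 95367431640625 is n = 338 (where E[X] = 93935323022736/95367431640625 ≈ 0.98498). Hence R_5(7) > 338, i.e. R_5(7) ≥ 339.

Largest n = 338; hence R_5(7) > 338.


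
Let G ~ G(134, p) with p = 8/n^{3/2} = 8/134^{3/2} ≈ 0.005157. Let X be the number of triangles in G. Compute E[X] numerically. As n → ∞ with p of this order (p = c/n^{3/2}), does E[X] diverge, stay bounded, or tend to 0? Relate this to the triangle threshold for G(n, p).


Number of potential triangles: C(134, 3) = 392084.
Each occurs with probability p³ ≈ (0.005157)³ ≈ 1.371824e-07.
By linearity: E[X] = C(134, 3)·p³ ≈ 392084 · 1.371824e-07 ≈ 0.0538.
Since α = 3/2 > 1, p = c/n^{3/2} = o(1/n) is below the triangle threshold p ~ 1/n. Asymptotically E[X] ~ (c³/6)·n^{3(1−α)} = (8³/6)·n^{-1.5} → 0, so by Markov's inequality G has no triangles w.h.p.

E[X] ≈ 0.0538; in regime p = Θ(1/n^{3/2}) E[X] tends to 0 (below the triangle threshold p ~ 1/n).


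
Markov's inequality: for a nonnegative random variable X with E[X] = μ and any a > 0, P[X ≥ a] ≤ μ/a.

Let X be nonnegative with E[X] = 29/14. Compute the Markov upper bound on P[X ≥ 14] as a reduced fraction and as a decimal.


μ = E[X] = 29/14, a = 14.
Markov: P[X ≥ 14] ≤ μ/a = (29/14)/14 = 29/196.
Numerically: ≈ 0.147959.
(Since a = 14 > μ = 2.071429, the bound 29/196 is < 1 and informative.)

P[X ≥ 14] ≤ 29/196 ≈ 0.147959.


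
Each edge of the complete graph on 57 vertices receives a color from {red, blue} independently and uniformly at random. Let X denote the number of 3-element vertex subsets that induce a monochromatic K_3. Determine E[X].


Let X = Σ_S X_S over the C(57, 3) = 29260 subsets S of size 3, where X_S = 1 if the K_3 on S is monochromatic.
For a fixed S, the K_3 on S has C(3, 2) = 3 edges. P[all 3 edges red] = (1/2)^3, and likewise for blue, so P[monochromatic] = 2·(1/2)^3 = 2^{1 − 3} = 1/4.
By linearity of expectation: E[X] = C(57, 3) · 2^{1 − 3} = 29260 · 1/4 = 7315.
Numerically: E[X] ≈ 7315.000000.

E[X] = C(57,3)·2^(1−C(3,2)) = 7315 ≈ 7315.000000.


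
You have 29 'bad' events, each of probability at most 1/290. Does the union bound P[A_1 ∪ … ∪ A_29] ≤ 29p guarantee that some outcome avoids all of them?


Union bound: P[∪_{i=1}^{29} A_i] ≤ Σ_i P[A_i] ≤ 29·p = 29·(1/290) = 1/10.
Numerically: 1/10 ≈ 0.100000.
Is 1/10 < 1? YES.
Since P[∪ A_i] ≤ 1/10 < 1, the complement has P[∩ A_i^c] ≥ 1 − 1/10 = 9/10 > 0, so some outcome avoids every A_i.

29·p = 1/10 ≈ 0.100000; existence CERTIFIED by the union bound.


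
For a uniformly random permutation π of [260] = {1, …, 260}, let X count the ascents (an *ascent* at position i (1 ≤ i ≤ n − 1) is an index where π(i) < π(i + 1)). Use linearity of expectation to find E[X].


Write X = Σ X_I over i = 1, …, 259, with X_I the indicator of one ascent.
There are 259 indicators.
For each fixed i, the pair (π(i), π(i+1)) is a uniformly random ordered pair of distinct values from {1, …, 260}; by symmetry P[π(i) < π(i+1)] = 1/2.
By linearity: E[X] = 259 · (1/2) = (260 − 1) · (1/2) = 259/2 ≈ 129.500000.

E[X] = 259/2 = 129.500000.


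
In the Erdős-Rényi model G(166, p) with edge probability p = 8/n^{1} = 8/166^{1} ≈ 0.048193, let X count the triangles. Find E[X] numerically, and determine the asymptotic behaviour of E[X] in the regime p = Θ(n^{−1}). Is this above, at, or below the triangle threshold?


Number of potential triangles: C(166, 3) = 748660.
Each occurs with probability p³ ≈ (0.048193)³ ≈ 1.1192979e-04.
By linearity: E[X] = C(166, 3)·p³ ≈ 748660 · 1.1192979e-04 ≈ 83.79736.
Here α = 1, so p = 8/n is exactly at the triangle threshold p ~ 1/n. Asymptotically E[X] → c³/6 = 8³/6 = 256/3 ≈ 85.33333, a bounded constant. In this regime the triangle count is asymptotically Poisson(c³/6).

E[X] ≈ 83.79736; in regime p = Θ(1/n^{1}) E[X] stays bounded (at the triangle threshold p ~ 1/n).


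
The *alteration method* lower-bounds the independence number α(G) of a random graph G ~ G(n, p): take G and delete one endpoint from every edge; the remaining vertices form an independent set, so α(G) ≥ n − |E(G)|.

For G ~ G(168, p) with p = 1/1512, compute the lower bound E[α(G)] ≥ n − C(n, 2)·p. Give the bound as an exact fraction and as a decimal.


E[|E(G)|] = C(168, 2)·p = 14028 · (1/1512) = 167/18.
E[α(G)] ≥ n − E[|E(G)|] = 168 − 167/18 = 2857/18.
Numerically: ≈ 158.722.
(This is only a lower bound; the true E[α(G)] may be larger.)

E[α(G)] ≥ 2857/18 ≈ 158.722.


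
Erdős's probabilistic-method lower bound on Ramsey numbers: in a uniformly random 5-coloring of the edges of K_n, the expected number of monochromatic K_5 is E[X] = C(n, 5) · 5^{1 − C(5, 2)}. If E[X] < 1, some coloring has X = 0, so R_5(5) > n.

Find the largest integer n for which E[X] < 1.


We need C(n, 5) · 5^{1 − 10} < 1, i.e. C(n, 5) < 5^{10 − 1} = 1953125.
Check values of n near the boundary:
  n = 43: C(43, 5) = 962598; 962598 < 1953125? YES
  n = 44: C(44, 5) = 1086008; 1086008 < 1953125? YES
  n = 45: C(45, 5) = 1221759; 1221759 < 1953125? YES
  n = 46: C(46, 5) = 1370754; 1370754 < 1953125? YES
  n = 47: C(47, 5) = 1533939; 1533939 < 1953125? YES
  n = 48: C(48, 5) = 1712304; 1712304 < 1953125? YES
  n = 49: C(49, 5) = 1906884; 1906884 < 1953125? YES
  n = 50: C(50, 5) = 2118760; 2118760 < 1953125? NO
  n = 51: C(51, 5) = 2349060; 2349060 < 1953125? NO
  n = 52: C(52, 5) = 2598960; 2598960 < 1953125? NO
The largest n with C(n, 5) < 1953125 is n = 49 (where E[X] = 1906884/1953125 ≈ 0.9763246). Hence R_5(5) > 49, i.e. R_5(5) ≥ 50.

Largest n = 49; hence R_5(5) > 49.


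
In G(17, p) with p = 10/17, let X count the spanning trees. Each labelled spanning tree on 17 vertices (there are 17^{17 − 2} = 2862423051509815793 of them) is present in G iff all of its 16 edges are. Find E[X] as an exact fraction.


K_17 has 17^{17 − 2} = 2862423051509815793 labelled spanning trees.
For each such spanning tree H, let X_H = 1 if all 16 edges of H are present in G. Then P[X_H = 1] = p^{16} = (10/17)^{16} = 10000000000000000/48661191875666868481.
Summing the indicators: E[X] = Σ_H E[X_H] = 2862423051509815793 · p^{16} = 2862423051509815793 · 10000000000000000/48661191875666868481 = 10000000000000000/17.
Numerically: E[X] ≈ 5.882e+14.

E[X] = 2862423051509815793 · (10/17)^{16} = 10000000000000000/17 ≈ 5.882e+14.


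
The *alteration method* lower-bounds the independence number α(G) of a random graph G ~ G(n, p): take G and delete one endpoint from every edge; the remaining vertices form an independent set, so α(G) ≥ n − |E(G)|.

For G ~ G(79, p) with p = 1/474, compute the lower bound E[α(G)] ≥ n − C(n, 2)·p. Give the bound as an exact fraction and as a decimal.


E[|E(G)|] = C(79, 2)·p = 3081 · (1/474) = 13/2.
E[α(G)] ≥ n − E[|E(G)|] = 79 − 13/2 = 145/2.
Numerically: ≈ 72.5000.
(This is only a lower bound; the true E[α(G)] may be larger.)

E[α(G)] ≥ 145/2 ≈ 72.5000.


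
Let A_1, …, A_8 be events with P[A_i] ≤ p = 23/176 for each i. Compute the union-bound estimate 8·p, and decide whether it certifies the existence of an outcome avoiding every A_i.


Union bound: P[∪_{i=1}^{8} A_i] ≤ Σ_i P[A_i] ≤ 8·p = 8·(23/176) = 23/22.
Numerically: 23/22 ≈ 1.045.
Is 23/22 < 1? NO.
Since the bound 23/22 is ≥ 1, the union bound is uninformative here; it does NOT by itself certify existence.

8·p = 23/22 ≈ 1.045; existence NOT certified by the union bound.


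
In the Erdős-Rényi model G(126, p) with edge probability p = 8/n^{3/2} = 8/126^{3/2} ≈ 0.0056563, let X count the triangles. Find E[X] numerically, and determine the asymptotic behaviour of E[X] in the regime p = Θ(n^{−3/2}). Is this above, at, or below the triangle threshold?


Number of potential triangles: C(126, 3) = 325500.
Each occurs with probability p³ ≈ (0.0056563)³ ≈ 1.8096830e-07.
By linearity: E[X] = C(126, 3)·p³ ≈ 325500 · 1.8096830e-07 ≈ 0.05891.
Since α = 3/2 > 1, p = c/n^{3/2} = o(1/n) is below the triangle threshold p ~ 1/n. Asymptotically E[X] ~ (c³/6)·n^{3(1−α)} = (8³/6)·n^{-1.5} → 0, so by Markov's inequality G has no triangles w.h.p.

E[X] ≈ 0.05891; in regime p = Θ(1/n^{3/2}) E[X] tends to 0 (below the triangle threshold p ~ 1/n).


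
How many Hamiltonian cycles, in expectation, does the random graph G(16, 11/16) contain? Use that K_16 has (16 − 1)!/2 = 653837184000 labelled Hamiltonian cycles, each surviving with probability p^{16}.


K_16 has (16 − 1)!/2 = 653837184000 labelled Hamiltonian cycles.
For each such Hamiltonian cycle H, let X_H = 1 if all 16 edges of H are present in G. Then P[X_H = 1] = p^{16} = (11/16)^{16} = 45949729863572161/18446744073709551616.
By linearity: E[X] = Σ_H E[X_H] = 653837184000 · p^{16} = 653837184000 · 45949729863572161/18446744073709551616 = 29339494120662818290072875/18014398509481984.
Numerically: E[X] ≈ 1.629e+09.

E[X] = 653837184000 · (11/16)^{16} = 29339494120662818290072875/18014398509481984 ≈ 1.629e+09.


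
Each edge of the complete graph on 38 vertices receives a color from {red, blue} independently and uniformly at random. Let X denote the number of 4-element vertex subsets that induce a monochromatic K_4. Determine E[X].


Let X = Σ_S X_S over the C(38, 4) = 73815 subsets S of size 4, where X_S = 1 if the K_4 on S is monochromatic.
For a fixed S, the K_4 on S has C(4, 2) = 6 edges. P[all 6 edges red] = (1/2)^6, and likewise for blue, so P[monochromatic] = 2·(1/2)^6 = 2^{1 − 6} = 1/32.
Summing: E[X] = C(38, 4) · 2^{1 − 6} = 73815 · 1/32 = 73815/32.
Numerically: E[X] ≈ 2306.71875.

E[X] = C(38,4)·2^(1−C(4,2)) = 73815/32 ≈ 2306.71875.


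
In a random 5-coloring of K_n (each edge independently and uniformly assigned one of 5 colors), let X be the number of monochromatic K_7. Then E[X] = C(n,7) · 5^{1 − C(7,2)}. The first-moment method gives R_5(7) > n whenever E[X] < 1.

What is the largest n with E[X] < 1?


We need C(n, 7) · 5^{1 − 21} < 1, i.e. C(n, 7) < 5^{21 − 1} = 95367431640625.
Check values of n near the boundary:
  n = 333: C(333, 7) = 84549532139028; 84549532139028 < 95367431640625? YES
  n = 334: C(334, 7) = 86359460961576; 86359460961576 < 95367431640625? YES
  n = 335: C(335, 7) = 88202498238195; 88202498238195 < 95367431640625? YES
  n = 336: C(336, 7) = 90079147136880; 90079147136880 < 95367431640625? YES
  n = 337: C(337, 7) = 91989916924632; 91989916924632 < 95367431640625? YES
  n = 338: C(338, 7) = 93935323022736; 93935323022736 < 95367431640625? YES
  n = 339: C(339, 7) = 95915887062372; 95915887062372 < 95367431640625? NO
  n = 340: C(340, 7) = 97932136940560; 97932136940560 < 95367431640625? NO
The largest n with C(n, 7) < 95367431640625 is n = 338 (where E[X] = 93935323022736/95367431640625 ≈ 0.9850). Hence R_5(7) > 338, i.e. R_5(7) ≥ 339.

Largest n = 338; hence R_5(7) > 338.


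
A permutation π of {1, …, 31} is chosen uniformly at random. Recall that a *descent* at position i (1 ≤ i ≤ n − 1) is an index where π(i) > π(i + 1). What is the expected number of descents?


Write X = Σ X_I over i = 1, …, 30, with X_I the indicator of one descent.
There are 30 indicators.
For each fixed i, the pair (π(i), π(i+1)) is a uniformly random ordered pair of distinct values from {1, …, 31}; by symmetry P[π(i) > π(i+1)] = 1/2.
By linearity: E[X] = 30 · (1/2) = (31 − 1) · (1/2) = 15 ≈ 15.0000.

E[X] = 15 = 15.0000.


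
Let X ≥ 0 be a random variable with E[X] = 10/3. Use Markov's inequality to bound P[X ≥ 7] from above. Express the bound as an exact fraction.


μ = E[X] = 10/3, a = 7.
Markov: P[X ≥ 7] ≤ μ/a = (10/3)/7 = 10/21.
Numerically: ≈ 0.476.
(Since a = 7 > μ = 3.333, the bound 10/21 is < 1 and informative.)

P[X ≥ 7] ≤ 10/21 ≈ 0.476.


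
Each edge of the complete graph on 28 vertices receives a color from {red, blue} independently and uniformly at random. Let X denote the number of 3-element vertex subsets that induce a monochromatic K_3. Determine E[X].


Let X = Σ_S X_S over the C(28, 3) = 3276 subsets S of size 3, where X_S = 1 if the K_3 on S is monochromatic.
For a fixed S, the K_3 on S has C(3, 2) = 3 edges. P[all 3 edges red] = (1/2)^3, and likewise for blue, so P[monochromatic] = 2·(1/2)^3 = 2^{1 − 3} = 1/4.
Summing: E[X] = C(28, 3) · 2^{1 − 3} = 3276 · 1/4 = 819.
Numerically: E[X] ≈ 819.000.

E[X] = C(28,3)·2^(1−C(3,2)) = 819 ≈ 819.000.


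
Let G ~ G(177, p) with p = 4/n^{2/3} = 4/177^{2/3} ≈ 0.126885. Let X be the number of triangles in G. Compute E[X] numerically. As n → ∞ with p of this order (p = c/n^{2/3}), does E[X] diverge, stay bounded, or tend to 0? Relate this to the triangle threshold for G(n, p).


Number of potential triangles: C(177, 3) = 908600.
Each occurs with probability p³ ≈ (0.126885)³ ≈ 2.04283571e-03.
By linearity: E[X] = C(177, 3)·p³ ≈ 908600 · 2.04283571e-03 ≈ 1856.120527.
Since α = 2/3 < 1, p = c/n^{2/3} ≫ 1/n is above the triangle threshold p ~ 1/n. Asymptotically E[X] ~ (c³/6)·n^{3(1−α)} = (4³/6)·n^{1} → ∞; triangles are abundant w.h.p.

E[X] ≈ 1856.120527; in regime p = Θ(1/n^{2/3}) E[X] diverges (above the triangle threshold p ~ 1/n).


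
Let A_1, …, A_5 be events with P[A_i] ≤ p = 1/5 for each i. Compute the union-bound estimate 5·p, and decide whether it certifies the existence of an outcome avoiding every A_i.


Union bound: P[∪_{i=1}^{5} A_i] ≤ Σ_i P[A_i] ≤ 5·p = 5·(1/5) = 1.
Numerically: 1 ≈ 1.00000.
Is 1 < 1? NO.
Since the bound 1 is ≥ 1, the union bound is uninformative here; it does NOT by itself certify existence.

5·p = 1 ≈ 1.00000; existence NOT certified by the union bound.


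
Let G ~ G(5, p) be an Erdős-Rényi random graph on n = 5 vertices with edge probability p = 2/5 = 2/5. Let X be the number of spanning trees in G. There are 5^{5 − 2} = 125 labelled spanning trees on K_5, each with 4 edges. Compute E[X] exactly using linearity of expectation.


K_5 has 5^{5 − 2} = 125 labelled spanning trees.
For each such spanning tree H, let X_H = 1 if all 4 edges of H are present in G. Then P[X_H = 1] = p^{4} = (2/5)^{4} = 16/625.
Summing the indicators: E[X] = Σ_H E[X_H] = 125 · p^{4} = 125 · 16/625 = 16/5.
Numerically: E[X] ≈ 3.2.

E[X] = 125 · (2/5)^{4} = 16/5 ≈ 3.2.


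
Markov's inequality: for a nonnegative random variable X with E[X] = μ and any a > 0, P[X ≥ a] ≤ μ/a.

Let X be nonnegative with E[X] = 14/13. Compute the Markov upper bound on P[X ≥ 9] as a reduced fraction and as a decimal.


μ = E[X] = 14/13, a = 9.
Markov: P[X ≥ 9] ≤ μ/a = (14/13)/9 = 14/117.
Numerically: ≈ 0.1197.
(Since a = 9 > μ = 1.0769, the bound 14/117 is < 1 and informative.)

P[X ≥ 9] ≤ 14/117 ≈ 0.1197.


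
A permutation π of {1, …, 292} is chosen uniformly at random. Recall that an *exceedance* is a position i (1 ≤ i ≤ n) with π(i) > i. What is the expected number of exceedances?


Write X = Σ_{i=1}^{292} X_i, where X_i = 1_{π(i) > i}.
For each fixed i, π(i) is uniform over {1, …, 292} (marginal of a uniform permutation), so P[π(i) > i] = (n − i)/n. Summing: Σ_{i=1}^{292} (n − i)/n = (0 + 1 + … + 291)/292 = 292(292 − 1)/(2·292) = (292 − 1)/2.
Hence E[X] = Σ_{i=1}^{292} (292 − i)/292 = 291/2 ≈ 145.500.

E[X] = 291/2 = 145.500.


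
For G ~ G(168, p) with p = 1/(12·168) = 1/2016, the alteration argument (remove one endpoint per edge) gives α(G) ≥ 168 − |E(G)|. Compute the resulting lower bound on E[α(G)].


E[|E(G)|] = C(168, 2)·p = 14028 · (1/2016) = 167/24.
E[α(G)] ≥ n − E[|E(G)|] = 168 − 167/24 = 3865/24.
Numerically: ≈ 161.042.
(This is only a lower bound; the true E[α(G)] may be larger.)

E[α(G)] ≥ 3865/24 ≈ 161.042.


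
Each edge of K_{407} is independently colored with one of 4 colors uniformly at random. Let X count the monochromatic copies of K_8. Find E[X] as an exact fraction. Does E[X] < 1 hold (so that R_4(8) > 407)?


E[X] = C(407, 8) · 4^{1 − 28} = 17424959239309050 · 4^{−27} = 17424959239309050/18014398509481984.
As a reduced fraction: E[X] = 8712479619654525/9007199254740992 ≈ 0.9672795.
Is E[X] < 1? YES.
Since E[X] < 1, there exists a 4-coloring of K_{407} with no monochromatic K_8; hence R_4(8) > 407.

E[X] = 8712479619654525/9007199254740992 ≈ 0.9672795; E[X] < 1, so R_4(8) > 407.


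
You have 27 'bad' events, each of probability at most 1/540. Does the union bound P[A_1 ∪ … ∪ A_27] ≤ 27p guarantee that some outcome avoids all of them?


Union bound: P[∪_{i=1}^{27} A_i] ≤ Σ_i P[A_i] ≤ 27·p = 27·(1/540) = 1/20.
Numerically: 1/20 ≈ 0.05000.
Is 1/20 < 1? YES.
Since P[∪ A_i] ≤ 1/20 < 1, the complement has P[∩ A_i^c] ≥ 1 − 1/20 = 19/20 > 0, so some outcome avoids every A_i.

27·p = 1/20 ≈ 0.05000; existence CERTIFIED by the union bound.


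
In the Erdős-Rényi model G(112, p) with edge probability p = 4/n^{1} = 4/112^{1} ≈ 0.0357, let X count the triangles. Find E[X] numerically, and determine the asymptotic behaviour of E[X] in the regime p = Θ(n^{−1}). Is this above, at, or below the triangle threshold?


Number of potential triangles: C(112, 3) = 227920.
Each occurs with probability p³ ≈ (0.0357)³ ≈ 4.55539e-05.
By linearity: E[X] = C(112, 3)·p³ ≈ 227920 · 4.55539e-05 ≈ 10.383.
Here α = 1, so p = 4/n is exactly at the triangle threshold p ~ 1/n. Asymptotically E[X] → c³/6 = 4³/6 = 32/3 ≈ 10.667, a bounded constant. In this regime the triangle count is asymptotically Poisson(c³/6).

E[X] ≈ 10.383; in regime p = Θ(1/n^{1}) E[X] stays bounded (at the triangle threshold p ~ 1/n).


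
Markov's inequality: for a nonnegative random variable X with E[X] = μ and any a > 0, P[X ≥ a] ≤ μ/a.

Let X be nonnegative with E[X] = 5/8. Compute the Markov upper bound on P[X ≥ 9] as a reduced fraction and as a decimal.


μ = E[X] = 5/8, a = 9.
Markov: P[X ≥ 9] ≤ μ/a = (5/8)/9 = 5/72.
Numerically: ≈ 0.06944.
(Since a = 9 > μ = 0.62500, the bound 5/72 is < 1 and informative.)

P[X ≥ 9] ≤ 5/72 ≈ 0.06944.


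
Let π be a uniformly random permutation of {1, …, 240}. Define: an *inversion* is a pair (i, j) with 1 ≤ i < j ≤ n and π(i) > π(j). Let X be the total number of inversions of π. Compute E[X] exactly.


Write X = Σ X_I over the C(240, 2) = 28680 pairs i < j, with X_I the indicator of one inversion.
There are 28680 indicators.
For each fixed pair i < j, the values π(i) and π(j) are two distinct elements of {1, …, 240} in uniformly random order; by symmetry P[π(i) > π(j)] = 1/2.
By linearity: E[X] = 28680 · (1/2) = C(240, 2) · (1/2) = 28680/2 = 14340 ≈ 14340.000000.

E[X] = 14340 = 14340.000000.


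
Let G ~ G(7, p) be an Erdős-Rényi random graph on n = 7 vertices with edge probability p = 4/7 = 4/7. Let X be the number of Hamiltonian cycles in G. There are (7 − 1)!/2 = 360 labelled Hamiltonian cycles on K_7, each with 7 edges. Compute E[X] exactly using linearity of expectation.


K_7 has (7 − 1)!/2 = 360 labelled Hamiltonian cycles.
For each such Hamiltonian cycle H, let X_H = 1 if all 7 edges of H are present in G. Then P[X_H = 1] = p^{7} = (4/7)^{7} = 16384/823543.
By linearity of expectation: E[X] = Σ_H E[X_H] = 360 · p^{7} = 360 · 16384/823543 = 5898240/823543.
Numerically: E[X] ≈ 7.16.

E[X] = 360 · (4/7)^{7} = 5898240/823543 ≈ 7.16.


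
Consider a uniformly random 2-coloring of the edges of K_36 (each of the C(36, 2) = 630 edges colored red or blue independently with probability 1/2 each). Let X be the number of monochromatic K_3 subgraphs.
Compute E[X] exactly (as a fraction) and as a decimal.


Let X = Σ_S X_S over the C(36, 3) = 7140 subsets S of size 3, where X_S = 1 if the K_3 on S is monochromatic.
For a fixed S, the K_3 on S has C(3, 2) = 3 edges. P[all 3 edges red] = (1/2)^3, and likewise for blue, so P[monochromatic] = 2·(1/2)^3 = 2^{1 − 3} = 1/4.
By linearity of expectation: E[X] = C(36, 3) · 2^{1 − 3} = 7140 · 1/4 = 1785.
Numerically: E[X] ≈ 1785.000000.

E[X] = C(36,3)·2^(1−C(3,2)) = 1785 ≈ 1785.000000.


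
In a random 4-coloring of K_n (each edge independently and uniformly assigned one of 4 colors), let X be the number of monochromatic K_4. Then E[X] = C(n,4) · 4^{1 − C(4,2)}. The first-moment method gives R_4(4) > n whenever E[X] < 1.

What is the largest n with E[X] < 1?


We need C(n, 4) · 4^{1 − 6} < 1, i.e. C(n, 4) < 4^{6 − 1} = 1024.
Check values of n near the boundary:
  n = 12: C(12, 4) = 495; 495 < 1024? YES
  n = 13: C(13, 4) = 715; 715 < 1024? YES
  n = 14: C(14, 4) = 1001; 1001 < 1024? YES
  n = 15: C(15, 4) = 1365; 1365 < 1024? NO
  n = 16: C(16, 4) = 1820; 1820 < 1024? NO
The largest n with C(n, 4) < 1024 is n = 14 (where E[X] = 1001/1024 ≈ 0.9775). Hence R_4(4) > 14, i.e. R_4(4) ≥ 15.

Largest n = 14; hence R_4(4) > 14.


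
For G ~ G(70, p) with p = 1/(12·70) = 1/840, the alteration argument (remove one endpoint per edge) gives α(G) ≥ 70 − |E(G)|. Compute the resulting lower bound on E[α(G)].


E[|E(G)|] = C(70, 2)·p = 2415 · (1/840) = 23/8.
E[α(G)] ≥ n − E[|E(G)|] = 70 − 23/8 = 537/8.
Numerically: ≈ 67.125.
(This is only a lower bound; the true E[α(G)] may be larger.)

E[α(G)] ≥ 537/8 ≈ 67.125.


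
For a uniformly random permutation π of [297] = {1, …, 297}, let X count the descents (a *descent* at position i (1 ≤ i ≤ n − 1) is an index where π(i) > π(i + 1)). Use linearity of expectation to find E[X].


Write X = Σ X_I over i = 1, …, 296, with X_I the indicator of one descent.
There are 296 indicators.
For each fixed i, the pair (π(i), π(i+1)) is a uniformly random ordered pair of distinct values from {1, …, 297}; by symmetry P[π(i) > π(i+1)] = 1/2.
By linearity: E[X] = 296 · (1/2) = (297 − 1) · (1/2) = 148 ≈ 148.0000.

E[X] = 148 = 148.0000.


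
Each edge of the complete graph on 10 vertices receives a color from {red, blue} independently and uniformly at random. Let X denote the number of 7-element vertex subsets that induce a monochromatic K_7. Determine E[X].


Let X = Σ_S X_S over the C(10, 7) = 120 subsets S of size 7, where X_S = 1 if the K_7 on S is monochromatic.
For a fixed S, the K_7 on S has C(7, 2) = 21 edges. P[all 21 edges red] = (1/2)^21, and likewise for blue, so P[monochromatic] = 2·(1/2)^21 = 2^{1 − 21} = 1/1048576.
By linearity of expectation: E[X] = C(10, 7) · 2^{1 − 21} = 120 · 1/1048576 = 15/131072.
Numerically: E[X] ≈ 0.0001.

E[X] = C(10,7)·2^(1−C(7,2)) = 15/131072 ≈ 0.0001.
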